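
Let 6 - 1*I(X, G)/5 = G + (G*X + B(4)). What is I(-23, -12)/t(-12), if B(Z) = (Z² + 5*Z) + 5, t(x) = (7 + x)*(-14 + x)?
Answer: -23/2 ≈ -11.500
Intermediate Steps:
t(x) = (-14 + x)*(7 + x)
B(Z) = 5 + Z² + 5*Z
I(X, G) = -175 - 5*G - 5*G*X (I(X, G) = 30 - 5*(G + (G*X + (5 + 4² + 5*4))) = 30 - 5*(G + (G*X + (5 + 16 + 20))) = 30 - 5*(G + (G*X + 41)) = 30 - 5*(G + (41 + G*X)) = 30 - 5*(41 + G + G*X) = 30 + (-205 - 5*G - 5*G*X) = -175 - 5*G - 5*G*X)
I(-23, -12)/t(-12) = (-175 - 5*(-12) - 5*(-12)*(-23))/(-98 + (-12)² - 7*(-12)) = (-175 + 60 - 1380)/(-98 + 144 + 84) = -1495/130 = -1495*1/130 = -23/2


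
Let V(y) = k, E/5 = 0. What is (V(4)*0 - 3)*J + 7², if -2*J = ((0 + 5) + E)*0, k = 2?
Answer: 49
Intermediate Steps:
E = 0 (E = 5*0 = 0)
V(y) = 2
J = 0 (J = -((0 + 5) + 0)*0/2 = -(5 + 0)*0/2 = -5*0/2 = -½*0 = 0)
(V(4)*0 - 3)*J + 7² = (2*0 - 3)*0 + 7² = (0 - 3)*0 + 49 = -3*0 + 49 = 0 + 49 = 49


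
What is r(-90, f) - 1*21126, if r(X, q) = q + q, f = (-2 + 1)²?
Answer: -21124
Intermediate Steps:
f = 1 (f = (-1)² = 1)
r(X, q) = 2*q
r(-90, f) - 1*21126 = 2*1 - 1*21126 = 2 - 21126 = -21124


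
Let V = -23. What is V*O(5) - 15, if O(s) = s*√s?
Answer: -15 - 115*√5 ≈ -272.15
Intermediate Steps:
O(s) = s^(3/2)
V*O(5) - 15 = -115*√5 - 15 = -15 - 115*√5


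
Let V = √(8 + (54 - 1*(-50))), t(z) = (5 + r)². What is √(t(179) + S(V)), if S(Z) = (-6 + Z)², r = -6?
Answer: √(149 - 48*√7) ≈ 4.6908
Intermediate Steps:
t(z) = 1 (t(z) = (5 - 6)² = (-1)² = 1)
V = 4*√7 (V = √(8 + (54 + 50)) = √(8 + 104) = √112 = 4*√7 ≈ 10.583)
√(t(179) + S(V)) = √(1 + (-6 + 4*√7)²)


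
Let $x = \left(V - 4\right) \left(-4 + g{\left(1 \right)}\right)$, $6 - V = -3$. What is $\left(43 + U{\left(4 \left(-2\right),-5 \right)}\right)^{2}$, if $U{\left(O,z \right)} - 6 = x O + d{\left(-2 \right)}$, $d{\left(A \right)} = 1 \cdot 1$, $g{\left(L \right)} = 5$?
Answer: $100$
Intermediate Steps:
$V = 9$ ($V = 6 - -3 = 6 + 3 = 9$)
$d{\left(A \right)} = 1$
$x = 5$ ($x = \left(9 - 4\right) \left(-4 + 5\right) = 5 \cdot 1 = 5$)
$U{\left(O,z \right)} = 7 + 5 O$ ($U{\left(O,z \right)} = 6 + \left(5 O + 1\right) = 6 + \left(1 + 5 O\right) = 7 + 5 O$)
$\left(43 + U{\left(4 \left(-2\right),-5 \right)}\right)^{2} = \left(43 + \left(7 + 5 \cdot 4 \left(-2\right)\right)\right)^{2} = \left(43 + \left(7 + 5 \left(-8\right)\right)\right)^{2} = \left(43 + \left(7 - 40\right)\right)^{2} = \left(43 - 33\right)^{2} = 10^{2} = 100$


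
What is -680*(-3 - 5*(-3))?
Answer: -8160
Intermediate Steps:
-680*(-3 - 5*(-3)) = -680*(-3 + 15) = -680*12 = -8*1020 = -8160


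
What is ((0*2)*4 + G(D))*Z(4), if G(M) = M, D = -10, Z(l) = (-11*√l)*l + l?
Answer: 840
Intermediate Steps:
Z(l) = l - 11*l^(3/2) (Z(l) = -11*l^(3/2) + l = l - 11*l^(3/2))
((0*2)*4 + G(D))*Z(4) = ((0*2)*4 - 10)*(4 - 11*4^(3/2)) = (0*4 - 10)*(4 - 11*8) = (0 - 10)*(4 - 88) = -10*(-84) = 840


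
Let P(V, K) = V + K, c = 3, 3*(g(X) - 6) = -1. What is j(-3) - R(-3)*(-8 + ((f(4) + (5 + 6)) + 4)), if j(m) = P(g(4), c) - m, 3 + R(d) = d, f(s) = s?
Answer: 233/3 ≈ 77.667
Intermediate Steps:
g(X) = 17/3 (g(X) = 6 + (1/3)*(-1) = 6 - 1/3 = 17/3)
P(V, K) = K + V
R(d) = -3 + d
j(m) = 26/3 - m (j(m) = (3 + 17/3) - m = 26/3 - m)
j(-3) - R(-3)*(-8 + ((f(4) + (5 + 6)) + 4)) = (26/3 - 1*(-3)) - (-3 - 3)*(-8 + ((4 + (5 + 6)) + 4)) = (26/3 + 3) - (-6)*(-8 + ((4 + 11) + 4)) = 35/3 - (-6)*(-8 + (15 + 4)) = 35/3 - (-6)*(-8 + 19) = 35/3 - (-6)*11 = 35/3 - 1*(-66) = 35/3 + 66 = 233/3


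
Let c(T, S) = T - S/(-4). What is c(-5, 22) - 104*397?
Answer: -82575/2 ≈ -41288.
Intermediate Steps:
c(T, S) = T + S/4 (c(T, S) = T - S*(-1)/4 = T - (-1)*S/4 = T + S/4)
c(-5, 22) - 104*397 = (-5 + (1/4)*22) - 104*397 = (-5 + 11/2) - 41288 = 1/2 - 41288 = -82575/2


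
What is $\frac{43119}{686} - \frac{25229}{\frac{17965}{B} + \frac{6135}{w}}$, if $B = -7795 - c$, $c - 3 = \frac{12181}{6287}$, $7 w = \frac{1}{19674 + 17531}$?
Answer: $\frac{1689223339867791451911}{26874637683073431160} \approx 62.856$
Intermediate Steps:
$w = \frac{1}{260435}$ ($w = \frac{1}{7 \left(19674 + 17531\right)} = \frac{1}{7 \cdot 37205} = \frac{1}{7} \cdot \frac{1}{37205} = \frac{1}{260435} \approx 3.8397 \cdot 10^{-6}$)
$c = \frac{31042}{6287}$ ($c = 3 + \frac{12181}{6287} = \frac{31042}{6287} \approx 4.9375$)
$B = - \frac{49038207}{6287}$ ($B = -7795 - \frac{31042}{6287} = - \frac{49038207}{6287} \approx -7799.9$)
$\frac{43119}{686} - \frac{25229}{\frac{17965}{B} + \frac{6135}{w}} = \frac{43119}{686} - \frac{25229}{\frac{17965}{- \frac{49038207}{6287}} + 6135 \frac{1}{\frac{1}{260435}}} = 43119 \cdot \frac{1}{686} - \frac{25229}{17965 \left(- \frac{6287}{49038207}\right) + 6135 \cdot 260435} = \frac{43119}{686} - \frac{25229}{- \frac{112945955}{49038207} + 1597768725} = \frac{43119}{686} - \frac{25229}{\frac{78351713361730120}{49038207}} = \frac{43119}{686} - \frac{1237184924403}{78351713361730120} = \frac{1689223339867791451911}{26874637683073431160}$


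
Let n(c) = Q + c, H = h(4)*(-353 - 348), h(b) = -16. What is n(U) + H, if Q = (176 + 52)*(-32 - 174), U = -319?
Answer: -36071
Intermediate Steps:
H = 11216 (H = -16*(-353 - 348) = -16*(-701) = 11216)
Q = -46968 (Q = 228*(-206) = -46968)
n(c) = -46968 + c
n(U) + H = (-46968 - 319) + 11216 = -47287 + 11216 = -36071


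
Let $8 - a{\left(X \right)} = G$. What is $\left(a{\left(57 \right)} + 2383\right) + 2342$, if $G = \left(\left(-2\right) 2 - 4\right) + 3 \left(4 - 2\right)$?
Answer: $4735$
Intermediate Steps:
$G = -2$ ($G = \left(-4 - 4\right) + 3 \cdot 2 = -8 + 6 = -2$)
$a{\left(X \right)} = 10$ ($a{\left(X \right)} = 8 - -2 = 8 + 2 = 10$)
$\left(a{\left(57 \right)} + 2383\right) + 2342 = \left(10 + 2383\right) + 2342 = 2393 + 2342 = 4735$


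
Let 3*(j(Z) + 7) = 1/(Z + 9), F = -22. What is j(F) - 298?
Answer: -11896/39 ≈ -305.03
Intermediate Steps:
j(Z) = -7 + 1/(3*(9 + Z)) (j(Z) = -7 + 1/(3*(Z + 9)) = -7 + 1/(3*(9 + Z)))
j(F) - 298 = (-188 - 21*(-22))/(3*(9 - 22)) - 298 = (⅓)*(-188 + 462)/(-13) - 298 = (⅓)*(-1/13)*274 - 298 = -274/39 - 298 = -11896/39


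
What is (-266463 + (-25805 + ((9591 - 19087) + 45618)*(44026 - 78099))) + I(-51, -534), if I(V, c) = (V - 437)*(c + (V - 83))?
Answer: -1230751190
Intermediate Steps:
I(V, c) = (-437 + V)*(-83 + V + c) (I(V, c) = (-437 + V)*(c + (-83 + V)) = (-437 + V)*(-83 + V + c))
(-266463 + (-25805 + ((9591 - 19087) + 45618)*(44026 - 78099))) + I(-51, -534) = (-266463 + (-25805 + ((9591 - 19087) + 45618)*(44026 - 78099))) + (36271 + (-51)**2 - 520*(-51) - 437*(-534) - 51*(-534)) = (-266463 + (-25805 + (-9496 + 45618)*(-34073))) + (36271 + 2601 + 26520 + 233358 + 27234) = (-266463 + (-25805 + 36122*(-34073))) + 325984 = (-266463 + (-25805 - 1230784906)) + 325984 = (-266463 - 1230810711) + 325984 = -1231077174 + 325984 = -1230751190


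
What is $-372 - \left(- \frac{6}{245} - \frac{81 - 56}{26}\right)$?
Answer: $- \frac{2363359}{6370} \approx -371.01$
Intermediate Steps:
$-372 - \left(- \frac{6}{245} - \frac{81 - 56}{26}\right) = -372 + \left(25 \cdot \frac{1}{26} - - \frac{6}{245}\right) = -372 + \left(\frac{25}{26} + \frac{6}{245}\right) = -372 + \frac{6281}{6370} = - \frac{2363359}{6370}$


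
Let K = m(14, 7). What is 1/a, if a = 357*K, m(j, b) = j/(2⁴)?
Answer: 8/2499 ≈ 0.0032013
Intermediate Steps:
m(j, b) = j/16
K = 7/8 (K = (1/16)*14 = 7/8 ≈ 0.87500)
a = 2499/8 (a = 357*(7/8) = 2499/8 ≈ 312.38)
1/a = 1/(2499/8) = 8/2499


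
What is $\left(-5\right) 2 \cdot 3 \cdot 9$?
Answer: $-270$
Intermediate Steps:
$\left(-5\right) 2 \cdot 3 \cdot 9 = \left(-10\right) 3 \cdot 9 = \left(-30\right) 9 = -270$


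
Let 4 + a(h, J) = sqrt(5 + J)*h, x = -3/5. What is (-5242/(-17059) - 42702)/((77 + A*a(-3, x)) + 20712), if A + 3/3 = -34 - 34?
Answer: -6974891285200/3439293597943 + 150788772432*sqrt(110)/37832229577373 ≈ -1.9862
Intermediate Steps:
x = -3/5 (x = -3*1/5 = -3/5 ≈ -0.60000)
a(h, J) = -4 + h*sqrt(5 + J) (a(h, J) = -4 + sqrt(5 + J)*h = -4 + h*sqrt(5 + J))
A = -69 (A = -1 + (-34 - 34) = -1 - 68 = -69)
(-5242/(-17059) - 42702)/((77 + A*a(-3, x)) + 20712) = (-5242/(-17059) - 42702)/((77 - 69*(-4 - 3*sqrt(5 - 3/5))) + 20712) = (-5242*(-1/17059) - 42702)/((77 - 69*(-4 - 3*sqrt(110)/5)) + 20712) = (5242/17059 - 42702)/((77 - 69*(-4 - 3*sqrt(110)/5)) + 20712) = -728448176/(17059*((77 - 69*(-4 - 3*sqrt(110)/5)) + 20712)) = -728448176/(17059*((77 + (276 + 207*sqrt(110)/5)) + 20712)) = -728448176/(17059*((353 + 207*sqrt(110)/5) + 20712)) = -728448176/(17059*(21065 + 207*sqrt(110)/5))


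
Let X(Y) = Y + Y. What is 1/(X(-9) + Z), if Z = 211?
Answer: 1/193 ≈ 0.0051813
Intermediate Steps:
X(Y) = 2*Y
1/(X(-9) + Z) = 1/(2*(-9) + 211) = 1/(-18 + 211) = 1/193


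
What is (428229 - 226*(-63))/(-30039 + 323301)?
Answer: 147489/97754 ≈ 1.5088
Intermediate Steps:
(428229 - 226*(-63))/(-30039 + 323301) = (428229 + 14238)/293262 = 442467*(1/293262) = 147489/97754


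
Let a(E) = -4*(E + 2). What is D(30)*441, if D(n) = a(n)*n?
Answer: -1693440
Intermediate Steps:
a(E) = -8 - 4*E (a(E) = -4*(2 + E) = -8 - 4*E)
D(n) = n*(-8 - 4*n) (D(n) = (-8 - 4*n)*n = n*(-8 - 4*n))
D(30)*441 = -4*30*(2 + 30)*441 = -4*30*32*441 = -3840*441 = -1693440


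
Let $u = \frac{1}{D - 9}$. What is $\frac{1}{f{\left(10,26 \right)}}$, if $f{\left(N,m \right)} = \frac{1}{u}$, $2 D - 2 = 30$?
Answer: $\frac{1}{7} \approx 0.14286$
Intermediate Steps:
$D = 16$ ($D = 1 + \frac{1}{2} \cdot 30 = 1 + 15 = 16$)
$u = \frac{1}{7}$ ($u = \frac{1}{16 - 9} = \frac{1}{7} \approx 0.14286$)
$f{\left(N,m \right)} = 7$ ($f{\left(N,m \right)} = \frac{1}{\frac{1}{7}} = 7$)
$\frac{1}{f{\left(10,26 \right)}} = \frac{1}{7}$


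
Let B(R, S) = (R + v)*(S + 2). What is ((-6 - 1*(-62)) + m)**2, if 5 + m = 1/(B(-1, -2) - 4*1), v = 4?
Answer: 41209/16 ≈ 2575.6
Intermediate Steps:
B(R, S) = (2 + S)*(4 + R) (B(R, S) = (R + 4)*(S + 2) = (4 + R)*(2 + S) = (2 + S)*(4 + R))
m = -21/4 (m = -5 + 1/((8 + 2*(-1) + 4*(-2) - 1*(-2)) - 4*1) = -5 + 1/((8 - 2 - 8 + 2) - 4) = -5 + 1/(0 - 4) = -5 + 1/(-4) = -5 - 1/4 = -21/4 ≈ -5.2500)
((-6 - 1*(-62)) + m)**2 = ((-6 - 1*(-62)) - 21/4)**2 = ((-6 + 62) - 21/4)**2 = (56 - 21/4)**2 = (203/4)**2 = 41209/16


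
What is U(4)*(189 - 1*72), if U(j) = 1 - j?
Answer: -351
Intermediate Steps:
U(4)*(189 - 1*72) = (1 - 1*4)*(189 - 1*72) = (1 - 4)*(189 - 72) = -3*117 = -351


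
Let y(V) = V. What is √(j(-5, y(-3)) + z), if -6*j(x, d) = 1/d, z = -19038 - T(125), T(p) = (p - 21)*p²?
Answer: I*√59185366/6 ≈ 1282.2*I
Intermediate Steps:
T(p) = p²*(-21 + p) (T(p) = (-21 + p)*p² = p²*(-21 + p))
z = -1644038 (z = -19038 - 125²*(-21 + 125) = -19038 - 15625*104 = -19038 - 1*1625000 = -19038 - 1625000 = -1644038)
j(x, d) = -1/(6*d)
√(j(-5, y(-3)) + z) = √(-⅙/(-3) - 1644038) = √(-⅙*(-⅓) - 1644038) = √(1/18 - 1644038) = √(-29592683/18) = I*√59185366/6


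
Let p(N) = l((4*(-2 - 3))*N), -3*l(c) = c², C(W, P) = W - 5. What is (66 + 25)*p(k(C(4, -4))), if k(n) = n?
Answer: -36400/3 ≈ -12133.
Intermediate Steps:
C(W, P) = -5 + W
l(c) = -c²/3
p(N) = -400*N²/3 (p(N) = -16*N²*(-2 - 3)²/3 = -400*N²/3)
(66 + 25)*p(k(C(4, -4))) = (66 + 25)*(-400*(-5 + 4)²/3) = 91*(-400/3*(-1)²) = 91*(-400/3*1) = 91*(-400/3) = -36400/3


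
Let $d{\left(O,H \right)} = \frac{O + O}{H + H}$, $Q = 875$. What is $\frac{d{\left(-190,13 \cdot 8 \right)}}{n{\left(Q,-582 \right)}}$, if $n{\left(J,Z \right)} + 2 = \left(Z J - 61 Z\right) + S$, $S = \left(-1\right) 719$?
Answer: $\frac{95}{24672388} \approx 3.8505 \cdot 10^{-6}$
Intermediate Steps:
$d{\left(O,H \right)} = \frac{O}{H}$ ($d{\left(O,H \right)} = \frac{2 O}{2 H} = 2 O \frac{1}{2 H} = \frac{O}{H}$)
$S = -719$
$n{\left(J,Z \right)} = -721 - 61 Z + J Z$ ($n{\left(J,Z \right)} = -2 - \left(719 + 61 Z - Z J\right) = -2 - \left(719 + 61 Z - J Z\right) = -721 - 61 Z + J Z$)
$\frac{d{\left(-190,13 \cdot 8 \right)}}{n{\left(Q,-582 \right)}} = \frac{\left(-190\right) \frac{1}{13 \cdot 8}}{-721 - -35502 + 875 \left(-582\right)} = \frac{\left(-190\right) \frac{1}{104}}{-721 + 35502 - 509250} = \frac{\left(-190\right) \frac{1}{104}}{-474469} = \left(- \frac{95}{52}\right) \left(- \frac{1}{474469}\right) = \frac{95}{24672388}$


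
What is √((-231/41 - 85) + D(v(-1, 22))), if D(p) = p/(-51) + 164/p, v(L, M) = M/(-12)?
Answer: I*√381024736906/46002 ≈ 13.418*I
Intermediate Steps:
v(L, M) = -M/12 (v(L, M) = M*(-1/12) = -M/12)
D(p) = 164/p - p/51 (D(p) = p*(-1/51) + 164/p = -p/51 + 164/p = 164/p - p/51)
√((-231/41 - 85) + D(v(-1, 22))) = √((-231/41 - 85) + (164/((-1/12*22)) - (-1)*22/612)) = √(((1/41)*(-231) - 85) + (164/(-11/6) - 1/51*(-11/6))) = √((-231/41 - 85) + (164*(-6/11) + 11/306)) = √(-3716/41 + (-984/11 + 11/306)) = √(-3716/41 - 300983/3366) = √(-24848359/138006) = I*√381024736906/46002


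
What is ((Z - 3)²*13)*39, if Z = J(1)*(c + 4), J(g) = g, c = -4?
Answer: 4563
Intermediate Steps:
Z = 0 (Z = 1*(-4 + 4) = 1*0 = 0)
((Z - 3)²*13)*39 = ((0 - 3)²*13)*39 = ((-3)²*13)*39 = (9*13)*39 = 117*39 = 4563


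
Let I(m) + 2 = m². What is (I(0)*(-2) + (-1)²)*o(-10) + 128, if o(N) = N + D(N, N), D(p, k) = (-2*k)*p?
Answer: -922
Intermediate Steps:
D(p, k) = -2*k*p
I(m) = -2 + m²
o(N) = N - 2*N² (o(N) = N - 2*N*N = N - 2*N²)
(I(0)*(-2) + (-1)²)*o(-10) + 128 = ((-2 + 0²)*(-2) + (-1)²)*(-10*(1 - 2*(-10))) + 128 = ((-2 + 0)*(-2) + 1)*(-10*(1 + 20)) + 128 = (-2*(-2) + 1)*(-10*21) + 128 = (4 + 1)*(-210) + 128 = 5*(-210) + 128 = -1050 + 128 = -922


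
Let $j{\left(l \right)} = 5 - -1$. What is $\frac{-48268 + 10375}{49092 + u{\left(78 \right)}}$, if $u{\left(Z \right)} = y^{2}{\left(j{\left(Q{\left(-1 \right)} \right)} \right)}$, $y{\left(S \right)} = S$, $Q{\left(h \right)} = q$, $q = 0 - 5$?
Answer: $- \frac{12631}{16376} \approx -0.77131$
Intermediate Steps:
$q = -5$
$Q{\left(h \right)} = -5$
$j{\left(l \right)} = 6$ ($j{\left(l \right)} = 5 + 1 = 6$)
$u{\left(Z \right)} = 36$ ($u{\left(Z \right)} = 6^{2} = 36$)
$\frac{-48268 + 10375}{49092 + u{\left(78 \right)}} = \frac{-48268 + 10375}{49092 + 36} = - \frac{37893}{49128} = \left(-37893\right) \frac{1}{49128} = - \frac{12631}{16376}$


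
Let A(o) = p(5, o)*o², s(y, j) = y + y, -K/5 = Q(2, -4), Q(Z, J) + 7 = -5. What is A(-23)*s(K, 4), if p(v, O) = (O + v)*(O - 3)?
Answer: 29708640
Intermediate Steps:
Q(Z, J) = -12 (Q(Z, J) = -7 - 5 = -12)
K = 60 (K = -5*(-12) = 60)
p(v, O) = (-3 + O)*(O + v) (p(v, O) = (O + v)*(-3 + O) = (-3 + O)*(O + v))
s(y, j) = 2*y
A(o) = o²*(-15 + o² + 2*o) (A(o) = (o² - 3*o - 3*5 + o*5)*o² = (o² - 3*o - 15 + 5*o)*o² = (-15 + o² + 2*o)*o² = o²*(-15 + o² + 2*o))
A(-23)*s(K, 4) = ((-23)²*(-15 + (-23)² + 2*(-23)))*(2*60) = (529*(-15 + 529 - 46))*120 = (529*468)*120 = 247572*120 = 29708640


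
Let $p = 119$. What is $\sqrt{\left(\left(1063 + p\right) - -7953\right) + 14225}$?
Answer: $8 \sqrt{365} \approx 152.84$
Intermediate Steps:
$\sqrt{\left(\left(1063 + p\right) - -7953\right) + 14225} = \sqrt{\left(\left(1063 + 119\right) - -7953\right) + 14225} = \sqrt{\left(1182 + 7953\right) + 14225} = \sqrt{9135 + 14225} = \sqrt{23360} = 8 \sqrt{365}$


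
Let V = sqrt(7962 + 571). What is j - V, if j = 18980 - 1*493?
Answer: 18487 - sqrt(8533) ≈ 18395.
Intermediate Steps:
j = 18487 (j = 18980 - 493 = 18487)
V = sqrt(8533) ≈ 92.374
j - V = 18487 - sqrt(8533)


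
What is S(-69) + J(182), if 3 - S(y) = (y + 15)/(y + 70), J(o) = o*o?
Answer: 33181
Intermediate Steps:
J(o) = o²
S(y) = 3 - (15 + y)/(70 + y) (S(y) = 3 - (y + 15)/(y + 70) = 3 - (15 + y)/(70 + y))
S(-69) + J(182) = (195 + 2*(-69))/(70 - 69) + 182² = (195 - 138)/1 + 33124 = 1*57 + 33124 = 57 + 33124 = 33181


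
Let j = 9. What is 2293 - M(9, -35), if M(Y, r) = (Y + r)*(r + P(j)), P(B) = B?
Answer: 1617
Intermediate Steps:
M(Y, r) = (9 + r)*(Y + r) (M(Y, r) = (Y + r)*(r + 9) = (Y + r)*(9 + r) = (9 + r)*(Y + r))
2293 - M(9, -35) = 2293 - ((-35)**2 + 9*9 + 9*(-35) + 9*(-35)) = 2293 - (1225 + 81 - 315 - 315) = 2293 - 1*676 = 2293 - 676 = 1617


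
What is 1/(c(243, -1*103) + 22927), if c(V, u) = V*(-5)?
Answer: 1/21712 ≈ 4.6057e-5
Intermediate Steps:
c(V, u) = -5*V
1/(c(243, -1*103) + 22927) = 1/(-5*243 + 22927) = 1/(-1215 + 22927) = 1/21712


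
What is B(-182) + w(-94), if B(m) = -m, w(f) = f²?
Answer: 9018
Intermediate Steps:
B(-182) + w(-94) = -1*(-182) + (-94)² = 182 + 8836 = 9018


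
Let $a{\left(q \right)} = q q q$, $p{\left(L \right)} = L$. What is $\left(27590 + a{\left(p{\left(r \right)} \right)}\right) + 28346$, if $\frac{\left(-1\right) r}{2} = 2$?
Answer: $55872$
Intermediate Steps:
$r = -4$ ($r = \left(-2\right) 2 = -4$)
$a{\left(q \right)} = q^{3}$ ($a{\left(q \right)} = q^{2} q = q^{3}$)
$\left(27590 + a{\left(p{\left(r \right)} \right)}\right) + 28346 = \left(27590 + \left(-4\right)^{3}\right) + 28346 = \left(27590 - 64\right) + 28346 = 27526 + 28346 = 55872$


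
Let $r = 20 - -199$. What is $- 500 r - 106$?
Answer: $-109606$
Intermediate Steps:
$r = 219$ ($r = 20 + 199 = 219$)
$- 500 r - 106 = \left(-500\right) 219 - 106 = -109500 - 106 = -109606$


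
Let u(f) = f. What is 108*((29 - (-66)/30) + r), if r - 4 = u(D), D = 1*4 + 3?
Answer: 22788/5 ≈ 4557.6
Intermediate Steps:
D = 7 (D = 4 + 3 = 7)
r = 11 (r = 4 + 7 = 11)
108*((29 - (-66)/30) + r) = 108*((29 - (-66)/30) + 11) = 108*((29 - 1*(-11/5)) + 11) = 108*((29 + 11/5) + 11) = 108*(156/5 + 11) = 108*(211/5) = 22788/5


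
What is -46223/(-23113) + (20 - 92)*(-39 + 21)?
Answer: 30000671/23113 ≈ 1298.0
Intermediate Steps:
-46223/(-23113) + (20 - 92)*(-39 + 21) = -46223*(-1/23113) - 72*(-18) = 46223/23113 + 1296 = 30000671/23113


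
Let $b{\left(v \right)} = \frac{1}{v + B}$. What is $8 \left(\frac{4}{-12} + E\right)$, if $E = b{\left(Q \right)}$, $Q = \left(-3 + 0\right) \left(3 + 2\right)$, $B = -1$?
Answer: $- \frac{19}{6} \approx -3.1667$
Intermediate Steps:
$Q = -15$ ($Q = \left(-3\right) 5 = -15$)
$b{\left(v \right)} = \frac{1}{-1 + v}$ ($b{\left(v \right)} = \frac{1}{v - 1} = \frac{1}{-1 + v}$)
$E = - \frac{1}{16}$ ($E = \frac{1}{-1 - 15} = \frac{1}{-16} = - \frac{1}{16} \approx -0.0625$)
$8 \left(\frac{4}{-12} + E\right) = 8 \left(\frac{4}{-12} - \frac{1}{16}\right) = 8 \left(4 \left(- \frac{1}{12}\right) - \frac{1}{16}\right) = 8 \left(- \frac{1}{3} - \frac{1}{16}\right) = 8 \left(- \frac{19}{48}\right) = - \frac{19}{6}$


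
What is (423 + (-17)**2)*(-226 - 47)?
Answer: -194376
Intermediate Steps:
(423 + (-17)**2)*(-226 - 47) = (423 + 289)*(-273) = 712*(-273) = -194376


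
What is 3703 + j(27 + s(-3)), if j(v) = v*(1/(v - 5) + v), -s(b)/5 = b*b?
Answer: 92639/23 ≈ 4027.8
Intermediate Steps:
s(b) = -5*b² (s(b) = -5*b*b = -5*b²)
j(v) = v*(v + 1/(-5 + v)) (j(v) = v*(1/(-5 + v) + v) = v*(v + 1/(-5 + v)))
3703 + j(27 + s(-3)) = 3703 + (27 - 5*(-3)²)*(1 + (27 - 5*(-3)²)² - 5*(27 - 5*(-3)²))/(-5 + (27 - 5*(-3)²)) = 3703 + (27 - 5*9)*(1 + (27 - 5*9)² - 5*(27 - 5*9))/(-5 + (27 - 5*9)) = 3703 + (27 - 45)*(1 + (27 - 45)² - 5*(27 - 45))/(-5 + (27 - 45)) = 3703 - 18*(1 + (-18)² - 5*(-18))/(-5 - 18) = 3703 - 18*(1 + 324 + 90)/(-23) = 3703 - 18*(-1/23)*415 = 3703 + 7470/23 = 92639/23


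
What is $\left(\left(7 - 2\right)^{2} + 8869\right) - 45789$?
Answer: $-36895$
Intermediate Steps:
$\left(\left(7 - 2\right)^{2} + 8869\right) - 45789 = \left(5^{2} + 8869\right) - 45789 = \left(25 + 8869\right) - 45789 = 8894 - 45789 = -36895$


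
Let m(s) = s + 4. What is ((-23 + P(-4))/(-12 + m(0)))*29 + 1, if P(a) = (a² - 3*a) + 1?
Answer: -83/4 ≈ -20.750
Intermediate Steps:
m(s) = 4 + s
P(a) = 1 + a² - 3*a
((-23 + P(-4))/(-12 + m(0)))*29 + 1 = ((-23 + (1 + (-4)² - 3*(-4)))/(-12 + (4 + 0)))*29 + 1 = ((-23 + (1 + 16 + 12))/(-12 + 4))*29 + 1 = ((-23 + 29)/(-8))*29 + 1 = (6*(-⅛))*29 + 1 = -¾*29 + 1 = -87/4 + 1 = -83/4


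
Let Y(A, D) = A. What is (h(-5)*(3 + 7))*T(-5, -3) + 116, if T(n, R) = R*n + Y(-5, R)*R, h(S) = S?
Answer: -1384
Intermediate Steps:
T(n, R) = -5*R + R*n (T(n, R) = R*n - 5*R = -5*R + R*n)
(h(-5)*(3 + 7))*T(-5, -3) + 116 = (-5*(3 + 7))*(-3*(-5 - 5)) + 116 = (-5*10)*(-3*(-10)) + 116 = -50*30 + 116 = -1500 + 116 = -1384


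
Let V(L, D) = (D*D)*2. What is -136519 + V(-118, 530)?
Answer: 425281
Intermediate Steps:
V(L, D) = 2*D² (V(L, D) = D²*2 = 2*D²)
-136519 + V(-118, 530) = -136519 + 2*530² = -136519 + 2*280900 = -136519 + 561800 = 425281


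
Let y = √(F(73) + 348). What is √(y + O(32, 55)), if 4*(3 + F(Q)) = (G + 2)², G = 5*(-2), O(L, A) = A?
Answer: √74 ≈ 8.6023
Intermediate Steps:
G = -10
F(Q) = 13 (F(Q) = -3 + (-10 + 2)²/4 = -3 + (¼)*(-8)² = -3 + (¼)*64 = -3 + 16 = 13)
y = 19 (y = √(13 + 348) = √361 = 19)
√(y + O(32, 55)) = √(19 + 55) = √74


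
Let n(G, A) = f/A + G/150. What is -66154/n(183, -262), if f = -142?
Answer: -433308700/11541 ≈ -37545.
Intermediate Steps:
n(G, A) = -142/A + G/150
-66154/n(183, -262) = -66154/(-142/(-262) + (1/150)*183) = -66154/(-142*(-1/262) + 61/50) = -66154/(71/131 + 61/50) = -66154/11541/6550 = -66154*6550/11541 = -433308700/11541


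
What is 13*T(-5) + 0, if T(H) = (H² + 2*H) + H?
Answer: 130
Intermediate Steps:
T(H) = H² + 3*H
13*T(-5) + 0 = 13*(-5*(3 - 5)) + 0 = 13*(-5*(-2)) + 0 = 13*10 + 0 = 130 + 0 = 130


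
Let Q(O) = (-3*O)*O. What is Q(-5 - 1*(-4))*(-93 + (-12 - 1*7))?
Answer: 336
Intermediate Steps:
Q(O) = -3*O²
Q(-5 - 1*(-4))*(-93 + (-12 - 1*7)) = (-3*(-5 - 1*(-4))²)*(-93 + (-12 - 1*7)) = (-3*(-5 + 4)²)*(-93 + (-12 - 7)) = (-3*(-1)²)*(-93 - 19) = -3*1*(-112) = -3*(-112) = 336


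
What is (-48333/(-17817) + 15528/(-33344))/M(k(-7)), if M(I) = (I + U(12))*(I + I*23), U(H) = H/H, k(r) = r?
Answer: 55623049/24951782016 ≈ 0.0022292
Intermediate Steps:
U(H) = 1
M(I) = 24*I*(1 + I) (M(I) = (I + 1)*(I + I*23) = (1 + I)*(I + 23*I) = (1 + I)*(24*I) = 24*I*(1 + I))
(-48333/(-17817) + 15528/(-33344))/M(k(-7)) = (-48333/(-17817) + 15528/(-33344))/((24*(-7)*(1 - 7))) = (-48333*(-1/17817) + 15528*(-1/33344))/((24*(-7)*(-6))) = (16111/5939 - 1941/4168)/1008 = (55623049/24753752)*(1/1008) = 55623049/24951782016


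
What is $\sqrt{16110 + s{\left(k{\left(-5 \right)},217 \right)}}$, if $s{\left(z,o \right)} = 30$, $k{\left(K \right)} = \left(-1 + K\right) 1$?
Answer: $2 \sqrt{4035} \approx 127.04$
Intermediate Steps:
$k{\left(K \right)} = -1 + K$
$\sqrt{16110 + s{\left(k{\left(-5 \right)},217 \right)}} = \sqrt{16110 + 30} = \sqrt{16140} = 2 \sqrt{4035}$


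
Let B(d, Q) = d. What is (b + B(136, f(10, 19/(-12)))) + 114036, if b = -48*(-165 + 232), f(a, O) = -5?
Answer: 110956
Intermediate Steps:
b = -3216 (b = -48*67 = -3216)
(b + B(136, f(10, 19/(-12)))) + 114036 = (-3216 + 136) + 114036 = -3080 + 114036 = 110956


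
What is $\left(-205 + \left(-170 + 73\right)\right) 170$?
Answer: $-51340$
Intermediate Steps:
$\left(-205 + \left(-170 + 73\right)\right) 170 = \left(-205 - 97\right) 170 = \left(-302\right) 170 = -51340$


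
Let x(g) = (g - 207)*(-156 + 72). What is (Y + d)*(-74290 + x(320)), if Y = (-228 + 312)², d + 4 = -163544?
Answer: 13111212744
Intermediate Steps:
d = -163548 (d = -4 - 163544 = -163548)
x(g) = 17388 - 84*g (x(g) = (-207 + g)*(-84) = 17388 - 84*g)
Y = 7056 (Y = 84² = 7056)
(Y + d)*(-74290 + x(320)) = (7056 - 163548)*(-74290 + (17388 - 84*320)) = -156492*(-74290 + (17388 - 26880)) = -156492*(-74290 - 9492) = -156492*(-83782) = 13111212744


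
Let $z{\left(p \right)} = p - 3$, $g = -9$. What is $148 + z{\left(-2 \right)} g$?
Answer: $193$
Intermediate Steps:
$z{\left(p \right)} = -3 + p$
$148 + z{\left(-2 \right)} g = 148 + \left(-3 - 2\right) \left(-9\right) = 148 - -45 = 148 + 45 = 193$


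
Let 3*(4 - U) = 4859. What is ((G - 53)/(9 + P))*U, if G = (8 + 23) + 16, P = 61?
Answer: 4847/35 ≈ 138.49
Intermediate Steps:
G = 47 (G = 31 + 16 = 47)
U = -4847/3 (U = 4 - ⅓*4859 = 4 - 4859/3 = -4847/3 ≈ -1615.7)
((G - 53)/(9 + P))*U = ((47 - 53)/(9 + 61))*(-4847/3) = -6/70*(-4847/3) = -6*1/70*(-4847/3) = -3/35*(-4847/3) = 4847/35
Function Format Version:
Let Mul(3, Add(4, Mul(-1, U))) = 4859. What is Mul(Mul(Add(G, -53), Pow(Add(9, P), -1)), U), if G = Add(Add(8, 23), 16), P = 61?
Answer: Rational(4847, 35) ≈ 138.49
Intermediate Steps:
G = 47 (G = Add(31, 16) = 47)
U = Rational(-4847, 3) (U = Add(4, Mul(Rational(-1, 3), 4859)) = Add(4, Rational(-4859, 3)) = Rational(-4847, 3) ≈ -1615.7)
Mul(Mul(Add(G, -53), Pow(Add(9, P), -1)), U) = Mul(Mul(Add(47, -53), Pow(Add(9, 61), -1)), Rational(-4847, 3)) = Mul(Mul(-6, Pow(70, -1)), Rational(-4847, 3)) = Mul(Mul(-6, Rational(1, 70)), Rational(-4847, 3)) = Mul(Rational(-3, 35), Rational(-4847, 3)) = Rational(4847, 35)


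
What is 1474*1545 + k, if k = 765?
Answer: 2278095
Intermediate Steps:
1474*1545 + k = 1474*1545 + 765 = 2277330 + 765 = 2278095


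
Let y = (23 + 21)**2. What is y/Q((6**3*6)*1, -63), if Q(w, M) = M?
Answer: -1936/63 ≈ -30.730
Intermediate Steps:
y = 1936 (y = 44**2 = 1936)
y/Q((6**3*6)*1, -63) = 1936/(-63) = 1936*(-1/63) = -1936/63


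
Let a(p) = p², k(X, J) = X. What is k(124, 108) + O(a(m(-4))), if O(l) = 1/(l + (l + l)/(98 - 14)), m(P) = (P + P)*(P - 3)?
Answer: 1194371/9632 ≈ 124.00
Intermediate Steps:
m(P) = 2*P*(-3 + P) (m(P) = (2*P)*(-3 + P) = 2*P*(-3 + P))
O(l) = 42/(43*l) (O(l) = 1/(l + (2*l)/84) = 1/(l + (2*l)*(1/84)) = 1/(l + l/42) = 1/(43*l/42) = 42/(43*l))
k(124, 108) + O(a(m(-4))) = 124 + 42/(43*((2*(-4)*(-3 - 4))²)) = 124 + 42/(43*((2*(-4)*(-7))²)) = 124 + 42/(43*(56²)) = 124 + (42/43)/3136 = 124 + (42/43)*(1/3136) = 124 + 3/9632 = 1194371/9632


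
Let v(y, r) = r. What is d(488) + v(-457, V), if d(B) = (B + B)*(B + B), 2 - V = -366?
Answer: 952944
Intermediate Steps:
V = 368 (V = 2 - 1*(-366) = 2 + 366 = 368)
d(B) = 4*B² (d(B) = (2*B)*(2*B) = 4*B²)
d(488) + v(-457, V) = 4*488² + 368 = 4*238144 + 368 = 952576 + 368 = 952944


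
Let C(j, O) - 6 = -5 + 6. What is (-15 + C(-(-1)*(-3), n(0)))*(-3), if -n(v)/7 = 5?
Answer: 24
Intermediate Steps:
n(v) = -35 (n(v) = -7*5 = -35)
C(j, O) = 7 (C(j, O) = 6 + (-5 + 6) = 6 + 1 = 7)
(-15 + C(-(-1)*(-3), n(0)))*(-3) = (-15 + 7)*(-3) = -8*(-3) = 24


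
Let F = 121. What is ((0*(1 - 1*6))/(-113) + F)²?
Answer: 14641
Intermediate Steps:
((0*(1 - 1*6))/(-113) + F)² = ((0*(1 - 1*6))/(-113) + 121)² = ((0*(1 - 6))*(-1/113) + 121)² = ((0*(-5))*(-1/113) + 121)² = (0*(-1/113) + 121)² = (0 + 121)² = 121² = 14641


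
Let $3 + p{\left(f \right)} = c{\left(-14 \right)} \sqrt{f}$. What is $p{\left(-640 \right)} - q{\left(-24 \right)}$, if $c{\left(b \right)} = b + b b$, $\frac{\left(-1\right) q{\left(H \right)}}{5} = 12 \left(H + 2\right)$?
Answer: $-1323 + 1456 i \sqrt{10} \approx -1323.0 + 4604.3 i$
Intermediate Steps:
$q{\left(H \right)} = -120 - 60 H$ ($q{\left(H \right)} = - 5 \cdot 12 \left(H + 2\right) = - 5 \cdot 12 \left(2 + H\right) = - 5 \left(24 + 12 H\right) = -120 - 60 H$)
$c{\left(b \right)} = b + b^{2}$
$p{\left(f \right)} = -3 + 182 \sqrt{f}$ ($p{\left(f \right)} = -3 + - 14 \left(1 - 14\right) \sqrt{f} = -3 + \left(-14\right) \left(-13\right) \sqrt{f} = -3 + 182 \sqrt{f}$)
$p{\left(-640 \right)} - q{\left(-24 \right)} = \left(-3 + 182 \sqrt{-640}\right) - \left(-120 - -1440\right) = \left(-3 + 182 \cdot 8 i \sqrt{10}\right) - \left(-120 + 1440\right) = \left(-3 + 1456 i \sqrt{10}\right) - 1320 = -1323 + 1456 i \sqrt{10}$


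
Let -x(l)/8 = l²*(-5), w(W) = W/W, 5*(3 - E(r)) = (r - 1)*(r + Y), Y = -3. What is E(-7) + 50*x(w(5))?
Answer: 1987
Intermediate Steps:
E(r) = 3 - (-1 + r)*(-3 + r)/5 (E(r) = 3 - (r - 1)*(r - 3)/5 = 3 - (-1 + r)*(-3 + r)/5)
w(W) = 1
x(l) = 40*l² (x(l) = -8*l²*(-5) = -(-40)*l² = 40*l²)
E(-7) + 50*x(w(5)) = (12/5 - ⅕*(-7)² + (⅘)*(-7)) + 50*(40*1²) = (12/5 - ⅕*49 - 28/5) + 50*(40*1) = (12/5 - 49/5 - 28/5) + 50*40 = -13 + 2000 = 1987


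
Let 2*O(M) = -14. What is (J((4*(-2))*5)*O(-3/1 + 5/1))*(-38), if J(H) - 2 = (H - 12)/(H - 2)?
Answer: 2584/3 ≈ 861.33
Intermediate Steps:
J(H) = 2 + (-12 + H)/(-2 + H) (J(H) = 2 + (H - 12)/(H - 2) = 2 + (-12 + H)/(-2 + H))
O(M) = -7 (O(M) = (1/2)*(-14) = -7)
(J((4*(-2))*5)*O(-3/1 + 5/1))*(-38) = (((-16 + 3*((4*(-2))*5))/(-2 + (4*(-2))*5))*(-7))*(-38) = (((-16 + 3*(-8*5))/(-2 - 8*5))*(-7))*(-38) = (((-16 + 3*(-40))/(-2 - 40))*(-7))*(-38) = (((-16 - 120)/(-42))*(-7))*(-38) = (-1/42*(-136)*(-7))*(-38) = ((68/21)*(-7))*(-38) = -68/3*(-38) = 2584/3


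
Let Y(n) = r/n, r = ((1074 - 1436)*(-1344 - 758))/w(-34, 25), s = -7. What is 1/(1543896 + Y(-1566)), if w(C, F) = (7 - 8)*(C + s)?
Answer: 32103/49563312826 ≈ 6.4772e-7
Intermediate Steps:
w(C, F) = 7 - C (w(C, F) = (7 - 8)*(C - 7) = -(-7 + C) = 7 - C)
r = 760924/41 (r = ((1074 - 1436)*(-1344 - 758))/(7 - 1*(-34)) = (-362*(-2102))/(7 + 34) = 760924/41 ≈ 18559.)
Y(n) = 760924/(41*n)
1/(1543896 + Y(-1566)) = 1/(1543896 + (760924/41)/(-1566)) = 1/(1543896 + (760924/41)*(-1/1566)) = 1/(1543896 - 380462/32103) = 1/(49563312826/32103) = 32103/49563312826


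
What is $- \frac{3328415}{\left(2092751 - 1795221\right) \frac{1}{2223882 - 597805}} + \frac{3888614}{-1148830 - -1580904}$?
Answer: $- \frac{233849527186900525}{12855497722} \approx -1.8191 \cdot 10^{7}$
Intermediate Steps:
$- \frac{3328415}{\left(2092751 - 1795221\right) \frac{1}{2223882 - 597805}} + \frac{3888614}{-1148830 - -1580904} = - \frac{3328415}{297530 \cdot \frac{1}{1626077}} + \frac{3888614}{-1148830 + 1580904} = - \frac{3328415}{297530 \cdot \frac{1}{1626077}} + \frac{3888614}{432074} = - \frac{3328415}{\frac{297530}{1626077}} + 3888614 \cdot \frac{1}{432074} = \left(-3328415\right) \frac{1626077}{297530} + \frac{1944307}{216037} = - \frac{1082451815591}{59506} + \frac{1944307}{216037} = - \frac{233849527186900525}{12855497722}$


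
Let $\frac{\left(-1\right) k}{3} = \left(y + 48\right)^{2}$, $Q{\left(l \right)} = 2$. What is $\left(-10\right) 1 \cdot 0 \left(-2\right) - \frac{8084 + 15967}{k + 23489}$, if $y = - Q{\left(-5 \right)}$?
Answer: $- \frac{24051}{17141} \approx -1.4031$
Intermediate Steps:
$y = -2$ ($y = \left(-1\right) 2 = -2$)
$k = -6348$ ($k = - 3 \left(-2 + 48\right)^{2} = - 3 \cdot 46^{2} = \left(-3\right) 2116 = -6348$)
$\left(-10\right) 1 \cdot 0 \left(-2\right) - \frac{8084 + 15967}{k + 23489} = \left(-10\right) 1 \cdot 0 \left(-2\right) - \frac{8084 + 15967}{-6348 + 23489} = \left(-10\right) 0 \left(-2\right) - \frac{24051}{17141} = 0 \left(-2\right) - 24051 \cdot \frac{1}{17141} = 0 - \frac{24051}{17141} = - \frac{24051}{17141}$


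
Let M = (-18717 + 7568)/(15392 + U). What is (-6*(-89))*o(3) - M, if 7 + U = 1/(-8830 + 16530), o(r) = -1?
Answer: -63174196234/118464501 ≈ -533.28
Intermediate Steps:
U = -53899/7700 (U = -7 + 1/(-8830 + 16530) = -7 + 1/7700 = -53899/7700 ≈ -6.9999)
M = -85847300/118464501 (M = (-18717 + 7568)/(15392 - 53899/7700) = -11149/118464501/7700 = -11149*7700/118464501 = -85847300/118464501 ≈ -0.72467)
(-6*(-89))*o(3) - M = -6*(-89)*(-1) - 1*(-85847300/118464501) = 534*(-1) + 85847300/118464501 = -534 + 85847300/118464501 = -63174196234/118464501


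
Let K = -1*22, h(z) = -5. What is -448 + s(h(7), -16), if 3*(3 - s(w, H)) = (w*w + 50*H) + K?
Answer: -538/3 ≈ -179.33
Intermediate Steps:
K = -22
s(w, H) = 31/3 - 50*H/3 - w²/3 (s(w, H) = 3 - ((w*w + 50*H) - 22)/3 = 3 - ((w² + 50*H) - 22)/3 = 3 - (-22 + w² + 50*H)/3 = 3 + (22/3 - 50*H/3 - w²/3) = 31/3 - 50*H/3 - w²/3)
-448 + s(h(7), -16) = -448 + (31/3 - 50/3*(-16) - ⅓*(-5)²) = -448 + (31/3 + 800/3 - ⅓*25) = -448 + (31/3 + 800/3 - 25/3) = -448 + 806/3 = -538/3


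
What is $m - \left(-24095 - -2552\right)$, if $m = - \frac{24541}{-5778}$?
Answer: $\frac{124499995}{5778} \approx 21547.0$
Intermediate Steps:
$m = \frac{24541}{5778}$ ($m = \left(-24541\right) \left(- \frac{1}{5778}\right) = \frac{24541}{5778} \approx 4.2473$)
$m - \left(-24095 - -2552\right) = \frac{24541}{5778} - \left(-24095 - -2552\right) = \frac{24541}{5778} - \left(-24095 + 2552\right) = \frac{24541}{5778} - -21543 = \frac{24541}{5778} + 21543 = \frac{124499995}{5778}$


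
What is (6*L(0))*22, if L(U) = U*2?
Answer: 0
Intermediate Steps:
L(U) = 2*U
(6*L(0))*22 = (6*(2*0))*22 = (6*0)*22 = 0*22 = 0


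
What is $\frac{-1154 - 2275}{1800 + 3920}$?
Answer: $- \frac{3429}{5720} \approx -0.59948$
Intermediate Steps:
$\frac{-1154 - 2275}{1800 + 3920} = - \frac{3429}{5720}$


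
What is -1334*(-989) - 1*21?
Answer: 1319305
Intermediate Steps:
-1334*(-989) - 1*21 = 1319326 - 21 = 1319305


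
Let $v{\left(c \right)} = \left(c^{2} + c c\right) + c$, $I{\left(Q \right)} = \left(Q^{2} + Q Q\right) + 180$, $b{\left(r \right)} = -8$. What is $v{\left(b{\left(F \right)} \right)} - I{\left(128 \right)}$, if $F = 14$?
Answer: $-32828$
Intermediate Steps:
$I{\left(Q \right)} = 180 + 2 Q^{2}$ ($I{\left(Q \right)} = \left(Q^{2} + Q^{2}\right) + 180 = 2 Q^{2} + 180 = 180 + 2 Q^{2}$)
$v{\left(c \right)} = c + 2 c^{2}$ ($v{\left(c \right)} = \left(c^{2} + c^{2}\right) + c = 2 c^{2} + c = c + 2 c^{2}$)
$v{\left(b{\left(F \right)} \right)} - I{\left(128 \right)} = - 8 \left(1 + 2 \left(-8\right)\right) - \left(180 + 2 \cdot 128^{2}\right) = - 8 \left(1 - 16\right) - \left(180 + 2 \cdot 16384\right) = \left(-8\right) \left(-15\right) - \left(180 + 32768\right) = 120 - 32948 = -32828$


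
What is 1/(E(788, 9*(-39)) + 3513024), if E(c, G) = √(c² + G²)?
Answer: 3513024/12341336880431 - √744145/12341336880431 ≈ 2.8458e-7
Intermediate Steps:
E(c, G) = √(G² + c²)
1/(E(788, 9*(-39)) + 3513024) = 1/(√((9*(-39))² + 788²) + 3513024) = 1/(√((-351)² + 620944) + 3513024) = 1/(√(123201 + 620944) + 3513024) = 1/(√744145 + 3513024) = 1/(3513024 + √744145)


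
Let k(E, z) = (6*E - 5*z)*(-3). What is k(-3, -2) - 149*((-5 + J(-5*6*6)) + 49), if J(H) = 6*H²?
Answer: -28972132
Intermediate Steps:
k(E, z) = -18*E + 15*z (k(E, z) = (-5*z + 6*E)*(-3) = -18*E + 15*z)
k(-3, -2) - 149*((-5 + J(-5*6*6)) + 49) = (-18*(-3) + 15*(-2)) - 149*((-5 + 6*(-5*6*6)²) + 49) = (54 - 30) - 149*((-5 + 6*(-30*6)²) + 49) = 24 - 149*((-5 + 6*(-180)²) + 49) = 24 - 149*((-5 + 6*32400) + 49) = 24 - 149*((-5 + 194400) + 49) = 24 - 149*(194395 + 49) = 24 - 149*194444 = 24 - 28972156 = -28972132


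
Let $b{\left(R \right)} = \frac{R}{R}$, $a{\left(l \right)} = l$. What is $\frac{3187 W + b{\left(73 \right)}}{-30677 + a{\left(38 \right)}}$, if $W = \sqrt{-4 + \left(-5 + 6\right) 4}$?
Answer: $- \frac{1}{30639} \approx -3.2638 \cdot 10^{-5}$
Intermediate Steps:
$b{\left(R \right)} = 1$
$W = 0$ ($W = \sqrt{-4 + 1 \cdot 4} = \sqrt{-4 + 4} = \sqrt{0} = 0$)
$\frac{3187 W + b{\left(73 \right)}}{-30677 + a{\left(38 \right)}} = \frac{3187 \cdot 0 + 1}{-30677 + 38} = \frac{0 + 1}{-30639} = 1 \left(- \frac{1}{30639}\right) = - \frac{1}{30639}$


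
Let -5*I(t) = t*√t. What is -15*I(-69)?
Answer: -207*I*√69 ≈ -1719.5*I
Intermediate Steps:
I(t) = -t^(3/2)/5 (I(t) = -t*√t/5 = -t^(3/2)/5)
-15*I(-69) = -(-3)*(-69)^(3/2) = -(-3)*(-69*I*√69) = -207*I*√69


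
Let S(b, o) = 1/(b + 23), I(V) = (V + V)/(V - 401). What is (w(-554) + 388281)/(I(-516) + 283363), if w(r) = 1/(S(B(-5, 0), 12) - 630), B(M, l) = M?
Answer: 4037292626997/2946381355117 ≈ 1.3703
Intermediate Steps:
I(V) = 2*V/(-401 + V) (I(V) = (2*V)/(-401 + V) = 2*V/(-401 + V))
S(b, o) = 1/(23 + b)
w(r) = -18/11339 (w(r) = 1/(1/(23 - 5) - 630) = 1/(1/18 - 630) = 1/(-11339/18) = -18/11339)
(w(-554) + 388281)/(I(-516) + 283363) = (-18/11339 + 388281)/(2*(-516)/(-401 - 516) + 283363) = 4402718241/(11339*(2*(-516)/(-917) + 283363)) = 4402718241/(11339*(2*(-516)*(-1/917) + 283363)) = 4402718241/(11339*(1032/917 + 283363)) = 4402718241/(11339*(259844903/917)) = (4402718241/11339)*(917/259844903) = 4037292626997/2946381355117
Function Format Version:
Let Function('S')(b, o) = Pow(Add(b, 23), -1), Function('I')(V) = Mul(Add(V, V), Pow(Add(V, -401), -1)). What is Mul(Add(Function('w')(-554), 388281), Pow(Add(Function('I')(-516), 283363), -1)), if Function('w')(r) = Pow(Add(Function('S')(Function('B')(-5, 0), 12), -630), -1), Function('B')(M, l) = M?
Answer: Rational(4037292626997, 2946381355117) ≈ 1.3703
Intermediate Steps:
Function('I')(V) = Mul(2, V, Pow(Add(-401, V), -1)) (Function('I')(V) = Mul(Mul(2, V), Pow(Add(-401, V), -1)) = Mul(2, V, Pow(Add(-401, V), -1)))
Function('S')(b, o) = Pow(Add(23, b), -1)
Function('w')(r) = Rational(-18, 11339) (Function('w')(r) = Pow(Add(Pow(Add(23, -5), -1), -630), -1) = Pow(Add(Pow(18, -1), -630), -1) = Pow(Add(Rational(1, 18), -630), -1) = Pow(Rational(-11339, 18), -1) = Rational(-18, 11339))
Mul(Add(Function('w')(-554), 388281), Pow(Add(Function('I')(-516), 283363), -1)) = Mul(Add(Rational(-18, 11339), 388281), Pow(Add(Mul(2, -516, Pow(Add(-401, -516), -1)), 283363), -1)) = Mul(Rational(4402718241, 11339), Pow(Add(Mul(2, -516, Pow(-917, -1)), 283363), -1)) = Mul(Rational(4402718241, 11339), Pow(Add(Mul(2, -516, Rational(-1, 917)), 283363), -1)) = Mul(Rational(4402718241, 11339), Pow(Add(Rational(1032, 917), 283363), -1)) = Mul(Rational(4402718241, 11339), Pow(Rational(259844903, 917), -1)) = Mul(Rational(4402718241, 11339), Rational(917, 259844903)) = Rational(4037292626997, 2946381355117)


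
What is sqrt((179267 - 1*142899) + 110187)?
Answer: sqrt(146555) ≈ 382.83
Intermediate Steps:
sqrt((179267 - 1*142899) + 110187) = sqrt((179267 - 142899) + 110187) = sqrt(36368 + 110187) = sqrt(146555)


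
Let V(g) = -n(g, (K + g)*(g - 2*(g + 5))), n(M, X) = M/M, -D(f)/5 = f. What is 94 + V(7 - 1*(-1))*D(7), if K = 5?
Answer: 129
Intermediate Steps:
D(f) = -5*f
n(M, X) = 1
V(g) = -1 (V(g) = -1*1 = -1)
94 + V(7 - 1*(-1))*D(7) = 94 - (-5)*7 = 94 - 1*(-35) = 94 + 35 = 129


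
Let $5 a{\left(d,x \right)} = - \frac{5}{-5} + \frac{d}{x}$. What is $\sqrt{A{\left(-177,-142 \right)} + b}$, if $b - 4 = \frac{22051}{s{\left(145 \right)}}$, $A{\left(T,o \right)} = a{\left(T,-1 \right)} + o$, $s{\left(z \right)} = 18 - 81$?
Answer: $\frac{i \sqrt{4987885}}{105} \approx 21.27 i$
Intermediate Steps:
$s{\left(z \right)} = -63$ ($s{\left(z \right)} = 18 - 81 = -63$)
$a{\left(d,x \right)} = \frac{1}{5} + \frac{d}{5 x}$ ($a{\left(d,x \right)} = \frac{- \frac{5}{-5} + \frac{d}{x}}{5} = \frac{\left(-5\right) \left(- \frac{1}{5}\right) + \frac{d}{x}}{5} = \frac{1 + \frac{d}{x}}{5} = \frac{1}{5} + \frac{d}{5 x}$)
$A{\left(T,o \right)} = \frac{1}{5} + o - \frac{T}{5}$ ($A{\left(T,o \right)} = \frac{T - 1}{5 \left(-1\right)} + o = \frac{1}{5} \left(-1\right) \left(-1 + T\right) + o = \left(\frac{1}{5} - \frac{T}{5}\right) + o = \frac{1}{5} + o - \frac{T}{5}$)
$b = - \frac{21799}{63}$ ($b = 4 + \frac{22051}{-63} = 4 + 22051 \left(- \frac{1}{63}\right) = 4 - \frac{22051}{63} = - \frac{21799}{63} \approx -346.02$)
$\sqrt{A{\left(-177,-142 \right)} + b} = \sqrt{\left(\frac{1}{5} - 142 - - \frac{177}{5}\right) - \frac{21799}{63}} = \sqrt{\left(\frac{1}{5} - 142 + \frac{177}{5}\right) - \frac{21799}{63}} = \sqrt{- \frac{532}{5} - \frac{21799}{63}} = \sqrt{- \frac{142511}{315}} = \frac{i \sqrt{4987885}}{105}$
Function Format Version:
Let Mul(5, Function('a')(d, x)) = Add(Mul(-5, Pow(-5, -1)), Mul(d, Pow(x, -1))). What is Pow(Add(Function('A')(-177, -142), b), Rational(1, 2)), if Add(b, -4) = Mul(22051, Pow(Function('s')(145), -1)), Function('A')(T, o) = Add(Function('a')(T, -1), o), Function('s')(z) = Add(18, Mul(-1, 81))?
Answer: Mul(Rational(1, 105), I, Pow(4987885, Rational(1, 2))) ≈ Mul(21.270, I)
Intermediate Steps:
Function('s')(z) = -63 (Function('s')(z) = Add(18, -81) = -63)
Function('a')(d, x) = Add(Rational(1, 5), Mul(Rational(1, 5), d, Pow(x, -1))) (Function('a')(d, x) = Mul(Rational(1, 5), Add(Mul(-5, Pow(-5, -1)), Mul(d, Pow(x, -1)))) = Mul(Rational(1, 5), Add(Mul(-5, Rational(-1, 5)), Mul(d, Pow(x, -1)))) = Mul(Rational(1, 5), Add(1, Mul(d, Pow(x, -1)))) = Add(Rational(1, 5), Mul(Rational(1, 5), d, Pow(x, -1))))
Function('A')(T, o) = Add(Rational(1, 5), o, Mul(Rational(-1, 5), T)) (Function('A')(T, o) = Add(Mul(Rational(1, 5), Pow(-1, -1), Add(T, -1)), o) = Add(Mul(Rational(1, 5), -1, Add(-1, T)), o) = Add(Add(Rational(1, 5), Mul(Rational(-1, 5), T)), o) = Add(Rational(1, 5), o, Mul(Rational(-1, 5), T)))
b = Rational(-21799, 63) (b = Add(4, Mul(22051, Pow(-63, -1))) = Add(4, Mul(22051, Rational(-1, 63))) = Add(4, Rational(-22051, 63)) = Rational(-21799, 63) ≈ -346.02)
Pow(Add(Function('A')(-177, -142), b), Rational(1, 2)) = Pow(Add(Add(Rational(1, 5), -142, Mul(Rational(-1, 5), -177)), Rational(-21799, 63)), Rational(1, 2)) = Pow(Add(Add(Rational(1, 5), -142, Rational(177, 5)), Rational(-21799, 63)), Rational(1, 2)) = Pow(Add(Rational(-532, 5), Rational(-21799, 63)), Rational(1, 2)) = Pow(Rational(-142511, 315), Rational(1, 2)) = Mul(Rational(1, 105), I, Pow(4987885, Rational(1, 2)))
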